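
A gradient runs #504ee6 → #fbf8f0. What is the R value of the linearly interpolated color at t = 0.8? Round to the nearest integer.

217

R₁ = 80 (from #504ee6), R₂ = 251 (from #fbf8f0).
R = 80 + 0.8 × (251 − 80) = 216.8 → 217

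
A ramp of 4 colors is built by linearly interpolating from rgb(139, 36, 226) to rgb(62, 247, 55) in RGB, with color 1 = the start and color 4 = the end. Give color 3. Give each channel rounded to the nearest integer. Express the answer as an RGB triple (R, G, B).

(88, 177, 112)

With 4 swatches and endpoints inclusive, swatch 3 sits at t = (3 − 1)/(4 − 1) = 2/3 ≈ 0.6667.
R = 139 + 0.6667 × (62 − 139) = 87.664 → 88
G = 36 + 0.6667 × (247 − 36) = 176.674 → 177
B = 226 + 0.6667 × (55 − 226) = 111.994 → 112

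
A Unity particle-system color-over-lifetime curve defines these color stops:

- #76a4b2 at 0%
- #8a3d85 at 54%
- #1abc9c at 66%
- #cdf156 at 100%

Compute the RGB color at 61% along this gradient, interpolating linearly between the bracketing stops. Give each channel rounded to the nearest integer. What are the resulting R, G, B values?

(73, 135, 146)

61% lies between the 54% and 66% stops, so the local fraction is t = (61 − 54)/(66 − 54) = 7/12 ≈ 0.5833.
#8a3d85 → (138, 61, 133); #1abc9c → (26, 188, 156).
R = 138 + 0.5833 × (26 − 138) = 72.67 → 73
G = 61 + 0.5833 × (188 − 61) = 135.079 → 135
B = 133 + 0.5833 × (156 − 133) = 146.416 → 146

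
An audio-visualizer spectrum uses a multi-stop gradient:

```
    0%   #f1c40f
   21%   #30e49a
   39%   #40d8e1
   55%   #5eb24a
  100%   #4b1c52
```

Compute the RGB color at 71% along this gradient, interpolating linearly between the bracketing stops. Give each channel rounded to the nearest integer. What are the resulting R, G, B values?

71% lies between the 55% and 100% stops, so the local fraction is t = (71 − 55)/(100 − 55) = 16/45 ≈ 0.3556.
#5eb24a → (94, 178, 74); #4b1c52 → (75, 28, 82).
R = 94 + 0.3556 × (75 − 94) = 87.244 → 87
G = 178 + 0.3556 × (28 − 178) = 124.66 → 125
B = 74 + 0.3556 × (82 − 74) = 76.845 → 77

(87, 125, 77)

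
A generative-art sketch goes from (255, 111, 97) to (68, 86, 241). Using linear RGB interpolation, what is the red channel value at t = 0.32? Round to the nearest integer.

195

R = 255 + 0.32 × (68 − 255) = 195.16 → 195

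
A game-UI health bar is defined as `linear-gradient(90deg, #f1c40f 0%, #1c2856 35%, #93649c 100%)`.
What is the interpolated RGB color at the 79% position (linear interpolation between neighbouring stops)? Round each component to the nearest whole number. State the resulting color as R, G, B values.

(109, 81, 133)

79% lies between the 35% and 100% stops, so the local fraction is t = (79 − 35)/(100 − 35) = 44/65 ≈ 0.6769.
#1c2856 → (28, 40, 86); #93649c → (147, 100, 156).
R = 28 + 0.6769 × (147 − 28) = 108.551 → 109
G = 40 + 0.6769 × (100 − 40) = 80.614 → 81
B = 86 + 0.6769 × (156 − 86) = 133.383 → 133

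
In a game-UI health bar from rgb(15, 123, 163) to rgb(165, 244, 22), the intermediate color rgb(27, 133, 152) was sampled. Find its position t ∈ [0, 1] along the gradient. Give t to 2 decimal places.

0.08

Invert the lerp on the R channel (largest span, 150): t = (27 − 15) / (165 − 15) = 12/150 = 0.08.
Check on G: (133 − 123)/(244 − 123) = 0.08264 ✓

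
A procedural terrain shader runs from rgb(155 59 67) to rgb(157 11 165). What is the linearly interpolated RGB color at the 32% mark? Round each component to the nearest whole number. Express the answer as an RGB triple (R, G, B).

32% corresponds to t = 0.32.
R = 155 + 0.32 × (157 − 155) = 155 + 0.32 × 2 = 155.64 → 156
G = 59 + 0.32 × (11 − 59) = 59 + 0.32 × -48 = 43.64 → 44
B = 67 + 0.32 × (165 − 67) = 67 + 0.32 × 98 = 98.36 → 98

(156, 44, 98)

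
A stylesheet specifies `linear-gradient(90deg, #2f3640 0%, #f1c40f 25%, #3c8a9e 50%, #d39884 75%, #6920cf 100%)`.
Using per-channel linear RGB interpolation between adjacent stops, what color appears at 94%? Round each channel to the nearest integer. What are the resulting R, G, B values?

(130, 61, 189)

94% lies between the 75% and 100% stops, so the local fraction is t = (94 − 75)/(100 − 75) = 19/25 ≈ 0.76.
#d39884 → (211, 152, 132); #6920cf → (105, 32, 207).
R = 211 + 0.76 × (105 − 211) = 130.44 → 130
G = 152 + 0.76 × (32 − 152) = 60.8 → 61
B = 132 + 0.76 × (207 − 132) = 189 → 189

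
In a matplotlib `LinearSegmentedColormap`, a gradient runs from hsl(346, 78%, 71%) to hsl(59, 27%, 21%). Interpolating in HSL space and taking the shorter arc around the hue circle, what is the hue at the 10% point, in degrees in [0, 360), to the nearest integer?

353

Hue: 59 − 346 = -287°, but |-287| > 180 so the shorter arc goes the other way: Δh = -287 + 360 = 73°.
H = 346 + 0.1 × (73) = 353.3 → 353°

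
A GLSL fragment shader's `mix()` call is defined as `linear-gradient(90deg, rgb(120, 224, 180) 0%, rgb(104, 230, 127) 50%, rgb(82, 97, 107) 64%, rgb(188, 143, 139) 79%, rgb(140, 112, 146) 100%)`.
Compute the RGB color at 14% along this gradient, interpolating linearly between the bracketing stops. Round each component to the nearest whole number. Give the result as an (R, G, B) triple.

14% lies between the 0% and 50% stops, so the local fraction is t = (14 − 0)/(50 − 0) = 14/50 ≈ 0.28.
R = 120 + 0.28 × (104 − 120) = 115.52 → 116
G = 224 + 0.28 × (230 − 224) = 225.68 → 226
B = 180 + 0.28 × (127 − 180) = 165.16 → 165

(116, 226, 165)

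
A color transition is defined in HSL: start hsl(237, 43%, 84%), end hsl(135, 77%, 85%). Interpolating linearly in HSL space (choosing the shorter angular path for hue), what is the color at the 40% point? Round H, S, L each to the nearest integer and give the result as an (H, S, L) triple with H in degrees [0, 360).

Hue arc: Δh = 135 − 237 = -102° (|Δh| ≤ 180, already the shorter path).
H = 237 + 0.4 × (-102) = 196.2 → 196°
S = 43 + 0.4 × (77 − 43) = 56.6 → 57%
L = 84 + 0.4 × (85 − 84) = 84.4 → 84%

(196, 57, 84)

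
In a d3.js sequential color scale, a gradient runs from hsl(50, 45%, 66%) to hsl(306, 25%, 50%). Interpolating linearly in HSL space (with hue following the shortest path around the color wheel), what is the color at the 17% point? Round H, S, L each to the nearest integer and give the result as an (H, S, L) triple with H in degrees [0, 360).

(32, 42, 63)

Hue: 306 − 50 = 256°, but |256| > 180 so the shorter arc goes the other way: Δh = 256 − 360 = -104°.
H = 50 + 0.17 × (-104) = 32.32 → 32°
S = 45 + 0.17 × (25 − 45) = 41.6 → 42%
L = 66 + 0.17 × (50 − 66) = 63.28 → 63%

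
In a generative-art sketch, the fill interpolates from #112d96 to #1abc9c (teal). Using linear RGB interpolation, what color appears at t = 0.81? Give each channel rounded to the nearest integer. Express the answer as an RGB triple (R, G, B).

#112d96 → (17, 45, 150); #1abc9c → (26, 188, 156).
R = 17 + 0.81 × (26 − 17) = 17 + 0.81 × 9 = 24.29 → 24
G = 45 + 0.81 × (188 − 45) = 45 + 0.81 × 143 = 160.83 → 161
B = 150 + 0.81 × (156 − 150) = 150 + 0.81 × 6 = 154.86 → 155

(24, 161, 155)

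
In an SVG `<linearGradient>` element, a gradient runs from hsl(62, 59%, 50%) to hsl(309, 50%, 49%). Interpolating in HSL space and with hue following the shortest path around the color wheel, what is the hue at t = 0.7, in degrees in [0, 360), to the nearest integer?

Hue: 309 − 62 = 247°, but |247| > 180 so the shorter arc goes the other way: Δh = 247 − 360 = -113°.
H = 62 + 0.7 × (-113) = -17.1 → -17 → -17 mod 360 = 343°

343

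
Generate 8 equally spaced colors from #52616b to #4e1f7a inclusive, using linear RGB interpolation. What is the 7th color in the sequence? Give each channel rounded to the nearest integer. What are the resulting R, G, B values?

With 8 swatches and endpoints inclusive, swatch 7 sits at t = (7 − 1)/(8 − 1) = 6/7 ≈ 0.8571.
#52616b → (82, 97, 107); #4e1f7a → (78, 31, 122).
R = 82 + 0.8571 × (78 − 82) = 78.572 → 79
G = 97 + 0.8571 × (31 − 97) = 40.431 → 40
B = 107 + 0.8571 × (122 − 107) = 119.856 → 120

(79, 40, 120)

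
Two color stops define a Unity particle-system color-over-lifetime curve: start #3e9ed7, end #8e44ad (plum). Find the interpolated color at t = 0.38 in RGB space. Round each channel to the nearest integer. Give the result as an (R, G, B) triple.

(92, 124, 199)

#3e9ed7 → (62, 158, 215); #8e44ad → (142, 68, 173).
R = 62 + 0.38 × (142 − 62) = 62 + 0.38 × 80 = 92.4 → 92
G = 158 + 0.38 × (68 − 158) = 158 + 0.38 × -90 = 123.8 → 124
B = 215 + 0.38 × (173 − 215) = 215 + 0.38 × -42 = 199.04 → 199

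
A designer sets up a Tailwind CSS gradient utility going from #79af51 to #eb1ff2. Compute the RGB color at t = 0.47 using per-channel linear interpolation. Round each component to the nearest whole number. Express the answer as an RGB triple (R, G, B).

(175, 107, 157)

#79af51 → (121, 175, 81); #eb1ff2 → (235, 31, 242).
R = 121 + 0.47 × (235 − 121) = 121 + 0.47 × 114 = 174.58 → 175
G = 175 + 0.47 × (31 − 175) = 175 + 0.47 × -144 = 107.32 → 107
B = 81 + 0.47 × (242 − 81) = 81 + 0.47 × 161 = 156.67 → 157
So the blended color is (175, 107, 157), about #af6b9d.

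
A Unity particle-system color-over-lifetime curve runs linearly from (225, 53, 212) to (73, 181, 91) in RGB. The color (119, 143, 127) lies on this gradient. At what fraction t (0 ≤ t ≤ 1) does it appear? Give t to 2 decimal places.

Invert the lerp on the R channel (largest span, 152): t = (119 − 225) / (73 − 225) = -106/-152 = 0.69737.
Check on G: (143 − 53)/(181 − 53) = 0.7031 ✓

0.70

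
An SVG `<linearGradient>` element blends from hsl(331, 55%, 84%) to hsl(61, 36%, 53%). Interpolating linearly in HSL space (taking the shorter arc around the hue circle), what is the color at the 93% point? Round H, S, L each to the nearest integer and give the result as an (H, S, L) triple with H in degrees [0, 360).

(55, 37, 55)

Hue: 61 − 331 = -270°, but |-270| > 180 so the shorter arc goes the other way: Δh = -270 + 360 = 90°.
H = 331 + 0.93 × (90) = 414.7 → 415 → 415 mod 360 = 55°
S = 55 + 0.93 × (36 − 55) = 37.33 → 37%
L = 84 + 0.93 × (53 − 84) = 55.17 → 55%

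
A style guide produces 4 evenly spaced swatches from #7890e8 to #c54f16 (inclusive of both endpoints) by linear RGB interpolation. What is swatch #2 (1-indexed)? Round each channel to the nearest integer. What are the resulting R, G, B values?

(146, 122, 162)

With 4 swatches and endpoints inclusive, swatch 2 sits at t = (2 − 1)/(4 − 1) = 1/3 ≈ 0.3333.
#7890e8 → (120, 144, 232); #c54f16 → (197, 79, 22).
R = 120 + 0.3333 × (197 − 120) = 145.664 → 146
G = 144 + 0.3333 × (79 − 144) = 122.335 → 122
B = 232 + 0.3333 × (22 − 232) = 162.007 → 162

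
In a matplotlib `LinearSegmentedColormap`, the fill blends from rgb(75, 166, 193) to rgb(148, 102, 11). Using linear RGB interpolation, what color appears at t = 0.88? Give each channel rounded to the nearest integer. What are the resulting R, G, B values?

(139, 110, 33)

R = 75 + 0.88 × (148 − 75) = 75 + 0.88 × 73 = 139.24 → 139
G = 166 + 0.88 × (102 − 166) = 166 + 0.88 × -64 = 109.68 → 110
B = 193 + 0.88 × (11 − 193) = 193 + 0.88 × -182 = 32.84 → 33
So the blended color is (139, 110, 33), about #8b6e21.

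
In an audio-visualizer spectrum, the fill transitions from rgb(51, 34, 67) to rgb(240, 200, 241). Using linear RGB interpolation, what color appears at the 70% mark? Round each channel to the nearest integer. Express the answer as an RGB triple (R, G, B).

(183, 150, 189)

70% corresponds to t = 0.7.
R = 51 + 0.7 × (240 − 51) = 51 + 0.7 × 189 = 183.3 → 183
G = 34 + 0.7 × (200 − 34) = 34 + 0.7 × 166 = 150.2 → 150
B = 67 + 0.7 × (241 − 67) = 67 + 0.7 × 174 = 188.8 → 189
So the blended color is (183, 150, 189), about #b796bd.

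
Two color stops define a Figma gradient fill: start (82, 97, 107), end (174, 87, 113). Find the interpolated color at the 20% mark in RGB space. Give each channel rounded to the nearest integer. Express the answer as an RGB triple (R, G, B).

(100, 95, 108)

20% corresponds to t = 0.2.
R = 82 + 0.2 × (174 − 82) = 82 + 0.2 × 92 = 100.4 → 100
G = 97 + 0.2 × (87 − 97) = 97 + 0.2 × -10 = 95 → 95
B = 107 + 0.2 × (113 − 107) = 107 + 0.2 × 6 = 108.2 → 108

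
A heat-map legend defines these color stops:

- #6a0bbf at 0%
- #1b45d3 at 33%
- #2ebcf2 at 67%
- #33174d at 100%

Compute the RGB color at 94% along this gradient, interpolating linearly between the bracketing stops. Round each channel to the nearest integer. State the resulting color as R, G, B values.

(50, 53, 107)

94% lies between the 67% and 100% stops, so the local fraction is t = (94 − 67)/(100 − 67) = 27/33 ≈ 0.8182.
#2ebcf2 → (46, 188, 242); #33174d → (51, 23, 77).
R = 46 + 0.8182 × (51 − 46) = 50.091 → 50
G = 188 + 0.8182 × (23 − 188) = 52.997 → 53
B = 242 + 0.8182 × (77 − 242) = 106.997 → 107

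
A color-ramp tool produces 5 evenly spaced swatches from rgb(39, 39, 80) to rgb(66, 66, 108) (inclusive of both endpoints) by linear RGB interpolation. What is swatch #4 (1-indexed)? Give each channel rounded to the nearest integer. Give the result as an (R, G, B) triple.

With 5 swatches and endpoints inclusive, swatch 4 sits at t = (4 − 1)/(5 − 1) = 3/4 ≈ 0.75.
R = 39 + 0.75 × (66 − 39) = 59.25 → 59
G = 39 + 0.75 × (66 − 39) = 59.25 → 59
B = 80 + 0.75 × (108 − 80) = 101 → 101

(59, 59, 101)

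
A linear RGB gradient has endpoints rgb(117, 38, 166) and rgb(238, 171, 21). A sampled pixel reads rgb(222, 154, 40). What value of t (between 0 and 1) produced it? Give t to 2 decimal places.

Invert the lerp on the B channel (largest span, 145): t = (40 − 166) / (21 − 166) = -126/-145 = 0.86897.
Check on R: (222 − 117)/(238 − 117) = 0.8678 ✓

0.87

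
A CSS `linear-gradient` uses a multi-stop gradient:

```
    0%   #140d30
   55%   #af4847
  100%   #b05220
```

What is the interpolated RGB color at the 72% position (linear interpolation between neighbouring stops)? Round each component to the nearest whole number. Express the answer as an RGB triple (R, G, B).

72% lies between the 55% and 100% stops, so the local fraction is t = (72 − 55)/(100 − 55) = 17/45 ≈ 0.3778.
#af4847 → (175, 72, 71); #b05220 → (176, 82, 32).
R = 175 + 0.3778 × (176 − 175) = 175.378 → 175
G = 72 + 0.3778 × (82 − 72) = 75.778 → 76
B = 71 + 0.3778 × (32 − 71) = 56.266 → 56

(175, 76, 56)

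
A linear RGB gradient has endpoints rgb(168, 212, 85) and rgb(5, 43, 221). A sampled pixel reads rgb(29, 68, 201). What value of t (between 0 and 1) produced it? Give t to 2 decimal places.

0.85

Invert the lerp on the G channel (largest span, 169): t = (68 − 212) / (43 − 212) = -144/-169 = 0.85207.
Check on R: (29 − 168)/(5 − 168) = 0.8528 ✓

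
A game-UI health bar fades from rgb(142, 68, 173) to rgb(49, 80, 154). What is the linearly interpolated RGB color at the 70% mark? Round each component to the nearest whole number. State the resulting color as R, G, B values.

(77, 76, 160)

70% corresponds to t = 0.7.
R = 142 + 0.7 × (49 − 142) = 142 + 0.7 × -93 = 76.9 → 77
G = 68 + 0.7 × (80 − 68) = 68 + 0.7 × 12 = 76.4 → 76
B = 173 + 0.7 × (154 − 173) = 173 + 0.7 × -19 = 159.7 → 160
So the blended color is (77, 76, 160), about #4d4ca0.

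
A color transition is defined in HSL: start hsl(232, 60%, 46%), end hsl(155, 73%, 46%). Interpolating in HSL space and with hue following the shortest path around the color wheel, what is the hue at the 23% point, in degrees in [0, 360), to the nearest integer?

Hue arc: Δh = 155 − 232 = -77° (|Δh| ≤ 180, already the shorter path).
H = 232 + 0.23 × (-77) = 214.29 → 214°

214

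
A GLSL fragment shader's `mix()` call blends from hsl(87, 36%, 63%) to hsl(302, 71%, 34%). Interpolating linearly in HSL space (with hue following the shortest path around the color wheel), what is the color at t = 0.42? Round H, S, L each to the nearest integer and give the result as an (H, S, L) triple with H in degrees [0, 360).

Hue: 302 − 87 = 215°, but |215| > 180 so the shorter arc goes the other way: Δh = 215 − 360 = -145°.
H = 87 + 0.42 × (-145) = 26.1 → 26°
S = 36 + 0.42 × (71 − 36) = 50.7 → 51%
L = 63 + 0.42 × (34 − 63) = 50.82 → 51%

(26, 51, 51)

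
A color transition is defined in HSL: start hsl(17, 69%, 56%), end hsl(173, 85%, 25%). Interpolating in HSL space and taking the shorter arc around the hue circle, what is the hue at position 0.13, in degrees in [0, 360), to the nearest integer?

37

Hue arc: Δh = 173 − 17 = 156° (|Δh| ≤ 180, already the shorter path).
H = 17 + 0.13 × (156) = 37.28 → 37°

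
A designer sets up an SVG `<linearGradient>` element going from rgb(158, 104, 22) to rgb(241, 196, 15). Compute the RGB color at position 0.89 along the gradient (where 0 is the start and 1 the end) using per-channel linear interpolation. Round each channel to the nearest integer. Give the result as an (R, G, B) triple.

(232, 186, 16)

R = 158 + 0.89 × (241 − 158) = 158 + 0.89 × 83 = 231.87 → 232
G = 104 + 0.89 × (196 − 104) = 104 + 0.89 × 92 = 185.88 → 186
B = 22 + 0.89 × (15 − 22) = 22 + 0.89 × -7 = 15.77 → 16
So the blended color is (232, 186, 16), about #e8ba10.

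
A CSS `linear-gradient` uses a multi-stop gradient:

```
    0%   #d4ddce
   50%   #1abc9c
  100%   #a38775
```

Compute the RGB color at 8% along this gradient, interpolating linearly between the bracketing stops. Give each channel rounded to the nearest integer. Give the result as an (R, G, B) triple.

8% lies between the 0% and 50% stops, so the local fraction is t = (8 − 0)/(50 − 0) = 8/50 ≈ 0.16.
#d4ddce → (212, 221, 206); #1abc9c → (26, 188, 156).
R = 212 + 0.16 × (26 − 212) = 182.24 → 182
G = 221 + 0.16 × (188 − 221) = 215.72 → 216
B = 206 + 0.16 × (156 − 206) = 198 → 198

(182, 216, 198)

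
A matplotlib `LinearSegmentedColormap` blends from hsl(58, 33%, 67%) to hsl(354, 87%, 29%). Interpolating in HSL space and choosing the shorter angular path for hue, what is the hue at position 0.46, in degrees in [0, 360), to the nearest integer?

Hue: 354 − 58 = 296°, but |296| > 180 so the shorter arc goes the other way: Δh = 296 − 360 = -64°.
H = 58 + 0.46 × (-64) = 28.56 → 29°

29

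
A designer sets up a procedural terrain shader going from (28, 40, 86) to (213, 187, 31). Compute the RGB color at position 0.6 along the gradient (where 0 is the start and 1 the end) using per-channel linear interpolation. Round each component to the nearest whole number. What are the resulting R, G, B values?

R = 28 + 0.6 × (213 − 28) = 28 + 0.6 × 185 = 139 → 139
G = 40 + 0.6 × (187 − 40) = 40 + 0.6 × 147 = 128.2 → 128
B = 86 + 0.6 × (31 − 86) = 86 + 0.6 × -55 = 53 → 53
So the blended color is (139, 128, 53), about #8b8035.

(139, 128, 53)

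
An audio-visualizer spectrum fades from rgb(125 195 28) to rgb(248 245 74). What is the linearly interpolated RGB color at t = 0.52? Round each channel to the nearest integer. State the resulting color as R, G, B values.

R = 125 + 0.52 × (248 − 125) = 125 + 0.52 × 123 = 188.96 → 189
G = 195 + 0.52 × (245 − 195) = 195 + 0.52 × 50 = 221 → 221
B = 28 + 0.52 × (74 − 28) = 28 + 0.52 × 46 = 51.92 → 52

(189, 221, 52)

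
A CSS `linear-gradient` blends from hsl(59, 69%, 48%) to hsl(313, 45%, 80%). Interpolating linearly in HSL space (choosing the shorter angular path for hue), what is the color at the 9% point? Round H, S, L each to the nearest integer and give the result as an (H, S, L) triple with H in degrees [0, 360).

(49, 67, 51)

Hue: 313 − 59 = 254°, but |254| > 180 so the shorter arc goes the other way: Δh = 254 − 360 = -106°.
H = 59 + 0.09 × (-106) = 49.46 → 49°
S = 69 + 0.09 × (45 − 69) = 66.84 → 67%
L = 48 + 0.09 × (80 − 48) = 50.88 → 51%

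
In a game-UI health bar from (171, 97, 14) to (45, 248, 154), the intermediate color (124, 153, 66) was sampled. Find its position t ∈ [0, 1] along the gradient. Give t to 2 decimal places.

Invert the lerp on the G channel (largest span, 151): t = (153 − 97) / (248 − 97) = 56/151 = 0.37086.
Check on R: (124 − 171)/(45 − 171) = 0.373 ✓

0.37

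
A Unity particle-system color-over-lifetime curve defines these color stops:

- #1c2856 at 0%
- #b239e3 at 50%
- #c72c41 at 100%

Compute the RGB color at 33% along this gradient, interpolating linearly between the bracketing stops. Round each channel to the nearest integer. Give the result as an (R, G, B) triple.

33% lies between the 0% and 50% stops, so the local fraction is t = (33 − 0)/(50 − 0) = 33/50 ≈ 0.66.
#1c2856 → (28, 40, 86); #b239e3 → (178, 57, 227).
R = 28 + 0.66 × (178 − 28) = 127 → 127
G = 40 + 0.66 × (57 − 40) = 51.22 → 51
B = 86 + 0.66 × (227 − 86) = 179.06 → 179

(127, 51, 179)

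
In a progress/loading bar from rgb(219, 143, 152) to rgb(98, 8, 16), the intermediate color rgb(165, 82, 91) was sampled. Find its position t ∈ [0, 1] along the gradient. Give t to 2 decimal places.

0.45

Invert the lerp on the B channel (largest span, 136): t = (91 − 152) / (16 − 152) = -61/-136 = 0.44853.
Check on R: (165 − 219)/(98 − 219) = 0.4463 ✓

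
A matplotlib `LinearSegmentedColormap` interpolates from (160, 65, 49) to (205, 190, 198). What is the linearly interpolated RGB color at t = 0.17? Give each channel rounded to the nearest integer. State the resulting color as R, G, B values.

(168, 86, 74)

R = 160 + 0.17 × (205 − 160) = 160 + 0.17 × 45 = 167.65 → 168
G = 65 + 0.17 × (190 − 65) = 65 + 0.17 × 125 = 86.25 → 86
B = 49 + 0.17 × (198 − 49) = 49 + 0.17 × 149 = 74.33 → 74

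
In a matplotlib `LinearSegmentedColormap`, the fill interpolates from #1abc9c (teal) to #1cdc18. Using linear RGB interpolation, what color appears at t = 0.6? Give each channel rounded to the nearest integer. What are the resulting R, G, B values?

(27, 207, 77)

#1abc9c → (26, 188, 156); #1cdc18 → (28, 220, 24).
R = 26 + 0.6 × (28 − 26) = 26 + 0.6 × 2 = 27.2 → 27
G = 188 + 0.6 × (220 − 188) = 188 + 0.6 × 32 = 207.2 → 207
B = 156 + 0.6 × (24 − 156) = 156 + 0.6 × -132 = 76.8 → 77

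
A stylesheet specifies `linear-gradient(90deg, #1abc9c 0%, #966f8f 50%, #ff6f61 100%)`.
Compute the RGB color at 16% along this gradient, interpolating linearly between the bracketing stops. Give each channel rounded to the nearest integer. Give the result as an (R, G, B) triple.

(66, 163, 152)

16% lies between the 0% and 50% stops, so the local fraction is t = (16 − 0)/(50 − 0) = 16/50 ≈ 0.32.
#1abc9c → (26, 188, 156); #966f8f → (150, 111, 143).
R = 26 + 0.32 × (150 − 26) = 65.68 → 66
G = 188 + 0.32 × (111 − 188) = 163.36 → 163
B = 156 + 0.32 × (143 − 156) = 151.84 → 152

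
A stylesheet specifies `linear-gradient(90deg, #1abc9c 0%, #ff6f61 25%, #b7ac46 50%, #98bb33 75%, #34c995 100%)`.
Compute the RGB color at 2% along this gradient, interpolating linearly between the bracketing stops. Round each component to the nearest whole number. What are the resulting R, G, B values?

2% lies between the 0% and 25% stops, so the local fraction is t = (2 − 0)/(25 − 0) = 2/25 ≈ 0.08.
#1abc9c → (26, 188, 156); #ff6f61 → (255, 111, 97).
R = 26 + 0.08 × (255 − 26) = 44.32 → 44
G = 188 + 0.08 × (111 − 188) = 181.84 → 182
B = 156 + 0.08 × (97 − 156) = 151.28 → 151

(44, 182, 151)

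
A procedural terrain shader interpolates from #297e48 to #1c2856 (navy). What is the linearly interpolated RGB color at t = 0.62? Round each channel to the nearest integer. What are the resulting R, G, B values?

#297e48 → (41, 126, 72); #1c2856 → (28, 40, 86).
R = 41 + 0.62 × (28 − 41) = 41 + 0.62 × -13 = 32.94 → 33
G = 126 + 0.62 × (40 − 126) = 126 + 0.62 × -86 = 72.68 → 73
B = 72 + 0.62 × (86 − 72) = 72 + 0.62 × 14 = 80.68 → 81

(33, 73, 81)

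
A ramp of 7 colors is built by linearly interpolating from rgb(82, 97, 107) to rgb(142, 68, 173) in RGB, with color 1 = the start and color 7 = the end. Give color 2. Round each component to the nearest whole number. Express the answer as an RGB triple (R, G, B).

With 7 swatches and endpoints inclusive, swatch 2 sits at t = (2 − 1)/(7 − 1) = 1/6 ≈ 0.1667.
R = 82 + 0.1667 × (142 − 82) = 92.002 → 92
G = 97 + 0.1667 × (68 − 97) = 92.166 → 92
B = 107 + 0.1667 × (173 − 107) = 118.002 → 118

(92, 92, 118)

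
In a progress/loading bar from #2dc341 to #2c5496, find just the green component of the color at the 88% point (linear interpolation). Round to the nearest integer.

G₁ = 195 (from #2dc341), G₂ = 84 (from #2c5496).
G = 195 + 0.88 × (84 − 195) = 97.32 → 97

97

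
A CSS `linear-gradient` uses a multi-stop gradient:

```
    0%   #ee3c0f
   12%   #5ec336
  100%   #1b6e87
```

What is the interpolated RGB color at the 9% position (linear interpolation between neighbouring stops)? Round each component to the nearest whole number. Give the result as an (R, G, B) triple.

9% lies between the 0% and 12% stops, so the local fraction is t = (9 − 0)/(12 − 0) = 9/12 ≈ 0.75.
#ee3c0f → (238, 60, 15); #5ec336 → (94, 195, 54).
R = 238 + 0.75 × (94 − 238) = 130 → 130
G = 60 + 0.75 × (195 − 60) = 161.25 → 161
B = 15 + 0.75 × (54 − 15) = 44.25 → 44

(130, 161, 44)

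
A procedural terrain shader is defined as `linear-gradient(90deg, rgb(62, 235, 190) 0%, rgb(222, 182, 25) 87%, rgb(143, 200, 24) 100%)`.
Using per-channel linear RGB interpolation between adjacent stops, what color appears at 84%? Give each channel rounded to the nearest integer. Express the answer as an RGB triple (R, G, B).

84% lies between the 0% and 87% stops, so the local fraction is t = (84 − 0)/(87 − 0) = 84/87 ≈ 0.9655.
R = 62 + 0.9655 × (222 − 62) = 216.48 → 216
G = 235 + 0.9655 × (182 − 235) = 183.828 → 184
B = 190 + 0.9655 × (25 − 190) = 30.692 → 31

(216, 184, 31)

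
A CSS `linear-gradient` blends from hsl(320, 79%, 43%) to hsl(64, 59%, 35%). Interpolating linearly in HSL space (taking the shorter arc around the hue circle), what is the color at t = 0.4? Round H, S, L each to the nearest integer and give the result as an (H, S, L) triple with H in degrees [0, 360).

(2, 71, 40)

Hue: 64 − 320 = -256°, but |-256| > 180 so the shorter arc goes the other way: Δh = -256 + 360 = 104°.
H = 320 + 0.4 × (104) = 361.6 → 362 → 362 mod 360 = 2°
S = 79 + 0.4 × (59 − 79) = 71 → 71%
L = 43 + 0.4 × (35 − 43) = 39.8 → 40%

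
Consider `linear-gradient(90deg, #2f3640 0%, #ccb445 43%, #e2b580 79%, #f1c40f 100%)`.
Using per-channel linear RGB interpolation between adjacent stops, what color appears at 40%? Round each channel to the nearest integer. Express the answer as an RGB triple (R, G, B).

(193, 171, 69)

40% lies between the 0% and 43% stops, so the local fraction is t = (40 − 0)/(43 − 0) = 40/43 ≈ 0.9302.
#2f3640 → (47, 54, 64); #ccb445 → (204, 180, 69).
R = 47 + 0.9302 × (204 − 47) = 193.041 → 193
G = 54 + 0.9302 × (180 − 54) = 171.205 → 171
B = 64 + 0.9302 × (69 − 64) = 68.651 → 69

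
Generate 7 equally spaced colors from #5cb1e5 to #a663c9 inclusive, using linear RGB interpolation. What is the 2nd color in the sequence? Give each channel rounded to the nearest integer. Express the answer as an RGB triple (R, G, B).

With 7 swatches and endpoints inclusive, swatch 2 sits at t = (2 − 1)/(7 − 1) = 1/6 ≈ 0.1667.
#5cb1e5 → (92, 177, 229); #a663c9 → (166, 99, 201).
R = 92 + 0.1667 × (166 − 92) = 104.336 → 104
G = 177 + 0.1667 × (99 − 177) = 163.997 → 164
B = 229 + 0.1667 × (201 − 229) = 224.332 → 224

(104, 164, 224)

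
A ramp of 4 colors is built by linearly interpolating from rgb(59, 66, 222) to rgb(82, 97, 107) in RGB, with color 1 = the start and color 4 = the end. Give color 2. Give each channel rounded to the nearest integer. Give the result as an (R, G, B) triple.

(67, 76, 184)

With 4 swatches and endpoints inclusive, swatch 2 sits at t = (2 − 1)/(4 − 1) = 1/3 ≈ 0.3333.
R = 59 + 0.3333 × (82 − 59) = 66.666 → 67
G = 66 + 0.3333 × (97 − 66) = 76.332 → 76
B = 222 + 0.3333 × (107 − 222) = 183.671 → 184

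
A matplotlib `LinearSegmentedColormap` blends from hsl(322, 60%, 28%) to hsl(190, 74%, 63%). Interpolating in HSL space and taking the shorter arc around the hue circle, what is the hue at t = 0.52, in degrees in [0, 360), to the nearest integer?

253

Hue arc: Δh = 190 − 322 = -132° (|Δh| ≤ 180, already the shorter path).
H = 322 + 0.52 × (-132) = 253.36 → 253°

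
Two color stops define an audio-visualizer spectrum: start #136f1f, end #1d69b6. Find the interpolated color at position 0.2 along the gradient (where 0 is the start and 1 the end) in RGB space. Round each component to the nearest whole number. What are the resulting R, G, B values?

#136f1f → (19, 111, 31); #1d69b6 → (29, 105, 182).
R = 19 + 0.2 × (29 − 19) = 19 + 0.2 × 10 = 21 → 21
G = 111 + 0.2 × (105 − 111) = 111 + 0.2 × -6 = 109.8 → 110
B = 31 + 0.2 × (182 − 31) = 31 + 0.2 × 151 = 61.2 → 61

(21, 110, 61)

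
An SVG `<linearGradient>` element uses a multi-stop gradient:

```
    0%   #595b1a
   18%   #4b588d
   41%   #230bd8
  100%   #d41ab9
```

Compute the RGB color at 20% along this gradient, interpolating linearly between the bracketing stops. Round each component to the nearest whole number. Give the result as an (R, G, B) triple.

(72, 81, 148)

20% lies between the 18% and 41% stops, so the local fraction is t = (20 − 18)/(41 − 18) = 2/23 ≈ 0.087.
#4b588d → (75, 88, 141); #230bd8 → (35, 11, 216).
R = 75 + 0.087 × (35 − 75) = 71.52 → 72
G = 88 + 0.087 × (11 − 88) = 81.301 → 81
B = 141 + 0.087 × (216 − 141) = 147.525 → 148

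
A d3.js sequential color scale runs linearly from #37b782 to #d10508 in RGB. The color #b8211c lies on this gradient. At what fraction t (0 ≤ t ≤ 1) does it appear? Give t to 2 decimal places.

0.84

Invert the lerp on the G channel (largest span, 178): t = (33 − 183) / (5 − 183) = -150/-178 = 0.8427.
Check on R: (184 − 55)/(209 − 55) = 0.8377 ✓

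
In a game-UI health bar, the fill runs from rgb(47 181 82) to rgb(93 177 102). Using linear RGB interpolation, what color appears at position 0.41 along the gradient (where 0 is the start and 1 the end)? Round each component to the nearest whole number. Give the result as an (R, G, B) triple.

(66, 179, 90)

R = 47 + 0.41 × (93 − 47) = 47 + 0.41 × 46 = 65.86 → 66
G = 181 + 0.41 × (177 − 181) = 181 + 0.41 × -4 = 179.36 → 179
B = 82 + 0.41 × (102 − 82) = 82 + 0.41 × 20 = 90.2 → 90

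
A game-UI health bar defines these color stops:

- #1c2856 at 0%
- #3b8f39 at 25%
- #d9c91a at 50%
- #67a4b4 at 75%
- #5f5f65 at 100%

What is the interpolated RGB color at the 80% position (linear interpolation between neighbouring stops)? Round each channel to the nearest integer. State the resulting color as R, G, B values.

(101, 150, 164)

80% lies between the 75% and 100% stops, so the local fraction is t = (80 − 75)/(100 − 75) = 5/25 ≈ 0.2.
#67a4b4 → (103, 164, 180); #5f5f65 → (95, 95, 101).
R = 103 + 0.2 × (95 − 103) = 101.4 → 101
G = 164 + 0.2 × (95 − 164) = 150.2 → 150
B = 180 + 0.2 × (101 − 180) = 164.2 → 164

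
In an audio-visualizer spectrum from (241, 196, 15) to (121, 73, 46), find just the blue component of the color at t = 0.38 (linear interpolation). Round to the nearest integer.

B = 15 + 0.38 × (46 − 15) = 26.78 → 27

27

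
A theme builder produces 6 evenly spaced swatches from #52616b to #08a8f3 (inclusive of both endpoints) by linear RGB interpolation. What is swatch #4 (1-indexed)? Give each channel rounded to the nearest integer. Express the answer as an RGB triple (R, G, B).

(38, 140, 189)

With 6 swatches and endpoints inclusive, swatch 4 sits at t = (4 − 1)/(6 − 1) = 3/5 ≈ 0.6.
#52616b → (82, 97, 107); #08a8f3 → (8, 168, 243).
R = 82 + 0.6 × (8 − 82) = 37.6 → 38
G = 97 + 0.6 × (168 − 97) = 139.6 → 140
B = 107 + 0.6 × (243 − 107) = 188.6 → 189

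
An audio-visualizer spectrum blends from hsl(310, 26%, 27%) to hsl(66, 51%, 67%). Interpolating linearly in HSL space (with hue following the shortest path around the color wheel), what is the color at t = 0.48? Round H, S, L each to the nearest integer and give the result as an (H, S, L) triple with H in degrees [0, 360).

Hue: 66 − 310 = -244°, but |-244| > 180 so the shorter arc goes the other way: Δh = -244 + 360 = 116°.
H = 310 + 0.48 × (116) = 365.68 → 366 → 366 mod 360 = 6°
S = 26 + 0.48 × (51 − 26) = 38 → 38%
L = 27 + 0.48 × (67 − 27) = 46.2 → 46%

(6, 38, 46)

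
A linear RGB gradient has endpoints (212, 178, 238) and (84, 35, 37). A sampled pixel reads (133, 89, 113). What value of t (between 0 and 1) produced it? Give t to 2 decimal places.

0.62

Invert the lerp on the B channel (largest span, 201): t = (113 − 238) / (37 − 238) = -125/-201 = 0.62189.
Check on R: (133 − 212)/(84 − 212) = 0.6172 ✓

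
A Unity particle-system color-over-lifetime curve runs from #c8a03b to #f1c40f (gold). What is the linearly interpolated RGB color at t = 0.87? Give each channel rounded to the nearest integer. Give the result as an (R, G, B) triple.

#c8a03b → (200, 160, 59); #f1c40f → (241, 196, 15).
R = 200 + 0.87 × (241 − 200) = 200 + 0.87 × 41 = 235.67 → 236
G = 160 + 0.87 × (196 − 160) = 160 + 0.87 × 36 = 191.32 → 191
B = 59 + 0.87 × (15 − 59) = 59 + 0.87 × -44 = 20.72 → 21

(236, 191, 21)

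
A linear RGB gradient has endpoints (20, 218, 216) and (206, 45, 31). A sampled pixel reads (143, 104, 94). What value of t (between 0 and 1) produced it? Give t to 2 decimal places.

Invert the lerp on the R channel (largest span, 186): t = (143 − 20) / (206 − 20) = 123/186 = 0.66129.
Check on G: (104 − 218)/(45 − 218) = 0.659 ✓

0.66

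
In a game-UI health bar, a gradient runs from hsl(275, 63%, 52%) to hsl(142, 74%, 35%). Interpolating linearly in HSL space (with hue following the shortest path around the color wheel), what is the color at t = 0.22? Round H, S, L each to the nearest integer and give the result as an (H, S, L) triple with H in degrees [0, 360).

(246, 65, 48)

Hue arc: Δh = 142 − 275 = -133° (|Δh| ≤ 180, already the shorter path).
H = 275 + 0.22 × (-133) = 245.74 → 246°
S = 63 + 0.22 × (74 − 63) = 65.42 → 65%
L = 52 + 0.22 × (35 − 52) = 48.26 → 48%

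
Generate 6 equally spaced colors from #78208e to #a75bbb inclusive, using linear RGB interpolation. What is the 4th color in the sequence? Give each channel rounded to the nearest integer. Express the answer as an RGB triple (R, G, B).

With 6 swatches and endpoints inclusive, swatch 4 sits at t = (4 − 1)/(6 − 1) = 3/5 ≈ 0.6.
#78208e → (120, 32, 142); #a75bbb → (167, 91, 187).
R = 120 + 0.6 × (167 − 120) = 148.2 → 148
G = 32 + 0.6 × (91 − 32) = 67.4 → 67
B = 142 + 0.6 × (187 − 142) = 169 → 169

(148, 67, 169)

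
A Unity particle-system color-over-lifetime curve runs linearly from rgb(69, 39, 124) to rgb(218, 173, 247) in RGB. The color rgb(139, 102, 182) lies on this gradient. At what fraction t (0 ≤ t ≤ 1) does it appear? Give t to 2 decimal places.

0.47

Invert the lerp on the R channel (largest span, 149): t = (139 − 69) / (218 − 69) = 70/149 = 0.4698.
Check on G: (102 − 39)/(173 − 39) = 0.4701 ✓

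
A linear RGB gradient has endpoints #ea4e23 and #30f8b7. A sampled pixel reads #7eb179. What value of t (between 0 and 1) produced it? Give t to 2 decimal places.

Invert the lerp on the R channel (largest span, 186): t = (126 − 234) / (48 − 234) = -108/-186 = 0.58065.
Check on G: (177 − 78)/(248 − 78) = 0.5824 ✓

0.58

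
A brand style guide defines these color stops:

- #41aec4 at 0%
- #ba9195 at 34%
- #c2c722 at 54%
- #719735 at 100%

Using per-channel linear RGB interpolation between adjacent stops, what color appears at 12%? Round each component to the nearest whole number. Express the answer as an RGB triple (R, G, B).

12% lies between the 0% and 34% stops, so the local fraction is t = (12 − 0)/(34 − 0) = 12/34 ≈ 0.3529.
#41aec4 → (65, 174, 196); #ba9195 → (186, 145, 149).
R = 65 + 0.3529 × (186 − 65) = 107.701 → 108
G = 174 + 0.3529 × (145 − 174) = 163.766 → 164
B = 196 + 0.3529 × (149 − 196) = 179.414 → 179

(108, 164, 179)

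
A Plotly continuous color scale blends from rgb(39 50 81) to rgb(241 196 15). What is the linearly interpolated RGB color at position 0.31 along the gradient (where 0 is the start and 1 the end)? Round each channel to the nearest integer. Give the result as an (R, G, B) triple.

R = 39 + 0.31 × (241 − 39) = 39 + 0.31 × 202 = 101.62 → 102
G = 50 + 0.31 × (196 − 50) = 50 + 0.31 × 146 = 95.26 → 95
B = 81 + 0.31 × (15 − 81) = 81 + 0.31 × -66 = 60.54 → 61

(102, 95, 61)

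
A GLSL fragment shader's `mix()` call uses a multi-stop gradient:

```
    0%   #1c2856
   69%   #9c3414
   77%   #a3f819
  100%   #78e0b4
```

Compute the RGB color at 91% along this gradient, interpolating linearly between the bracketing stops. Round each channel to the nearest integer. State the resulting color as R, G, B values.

(137, 233, 119)

91% lies between the 77% and 100% stops, so the local fraction is t = (91 − 77)/(100 − 77) = 14/23 ≈ 0.6087.
#a3f819 → (163, 248, 25); #78e0b4 → (120, 224, 180).
R = 163 + 0.6087 × (120 − 163) = 136.826 → 137
G = 248 + 0.6087 × (224 − 248) = 233.391 → 233
B = 25 + 0.6087 × (180 − 25) = 119.349 → 119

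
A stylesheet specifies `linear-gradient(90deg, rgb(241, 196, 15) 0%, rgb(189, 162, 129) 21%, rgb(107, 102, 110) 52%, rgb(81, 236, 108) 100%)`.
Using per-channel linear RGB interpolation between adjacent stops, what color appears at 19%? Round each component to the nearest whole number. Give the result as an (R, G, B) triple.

19% lies between the 0% and 21% stops, so the local fraction is t = (19 − 0)/(21 − 0) = 19/21 ≈ 0.9048.
R = 241 + 0.9048 × (189 − 241) = 193.95 → 194
G = 196 + 0.9048 × (162 − 196) = 165.237 → 165
B = 15 + 0.9048 × (129 − 15) = 118.147 → 118

(194, 165, 118)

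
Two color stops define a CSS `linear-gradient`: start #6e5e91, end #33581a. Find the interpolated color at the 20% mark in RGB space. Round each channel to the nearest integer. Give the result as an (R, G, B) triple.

#6e5e91 → (110, 94, 145); #33581a → (51, 88, 26).
20% corresponds to t = 0.2.
R = 110 + 0.2 × (51 − 110) = 110 + 0.2 × -59 = 98.2 → 98
G = 94 + 0.2 × (88 − 94) = 94 + 0.2 × -6 = 92.8 → 93
B = 145 + 0.2 × (26 − 145) = 145 + 0.2 × -119 = 121.2 → 121

(98, 93, 121)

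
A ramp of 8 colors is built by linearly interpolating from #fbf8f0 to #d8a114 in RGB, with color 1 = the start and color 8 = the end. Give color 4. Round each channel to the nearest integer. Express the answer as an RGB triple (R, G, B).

(236, 211, 146)

With 8 swatches and endpoints inclusive, swatch 4 sits at t = (4 − 1)/(8 − 1) = 3/7 ≈ 0.4286.
#fbf8f0 → (251, 248, 240); #d8a114 → (216, 161, 20).
R = 251 + 0.4286 × (216 − 251) = 235.999 → 236
G = 248 + 0.4286 × (161 − 248) = 210.712 → 211
B = 240 + 0.4286 × (20 − 240) = 145.708 → 146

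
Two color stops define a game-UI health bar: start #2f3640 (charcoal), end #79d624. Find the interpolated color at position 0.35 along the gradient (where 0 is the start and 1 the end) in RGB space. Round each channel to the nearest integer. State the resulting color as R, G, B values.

(73, 110, 54)

#2f3640 → (47, 54, 64); #79d624 → (121, 214, 36).
R = 47 + 0.35 × (121 − 47) = 47 + 0.35 × 74 = 72.9 → 73
G = 54 + 0.35 × (214 − 54) = 54 + 0.35 × 160 = 110 → 110
B = 64 + 0.35 × (36 − 64) = 64 + 0.35 × -28 = 54.2 → 54
So the blended color is (73, 110, 54), about #496e36.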